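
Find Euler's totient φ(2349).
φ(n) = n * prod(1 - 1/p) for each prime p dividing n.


2349 = 3^4 × 29
Prime factors: 3, 29
φ(2349) = 2349 × (1-1/3) × (1-1/29)
= 2349 × 2/3 × 28/29 = 1512

φ(2349) = 1512


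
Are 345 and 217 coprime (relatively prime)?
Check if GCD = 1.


Euclidean algorithm:
345 = 1 * 217 + 128
217 = 1 * 128 + 89
128 = 1 * 89 + 39
89 = 2 * 39 + 11
39 = 3 * 11 + 6
11 = 1 * 6 + 5
6 = 1 * 5 + 1
5 = 5 * 1 + 0
GCD(345, 217) = 1

Yes, coprime (GCD = 1)


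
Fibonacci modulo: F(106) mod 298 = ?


F(k) mod 298 for k=1..106:
1, 1, 2, 3, 5, 8, 13, 21, 34, 55, 89, 144, 233, 79, 14, 93, 107, 200, 9, 209, 218, 129, 49, 178, 227, 107, 36, 143, 179, 24, 203, 227, 132, 61, 193, 254, 149, 105, 254, 61, 17, 78, 95, 173, 268, 143, 113, 256, 71, 29, 100, 129, 229, 60, 289, 51, 42, 93, 135, 228, 65, 293, 60, 55, 115, 170, 285, 157, 144, 3, 147, 150, 297, 149, 148, 297, 147, 146, 293, 141, 136, 277, 115, 94, 209, 5, 214, 219, 135, 56, 191, 247, 140, 89, 229, 20, 249, 269, 220, 191, 113, 6, 119, 125, 244, 71
F(106) mod 298 = 71


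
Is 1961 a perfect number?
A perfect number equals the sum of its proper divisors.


Proper divisors of 1961: 1, 37, 53
Sum = 1 + 37 + 53 = 91

No, 1961 is not perfect (91 ≠ 1961)


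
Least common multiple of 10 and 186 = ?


GCD(10, 186) = 2
LCM = 10*186/2 = 1860/2 = 930

LCM = 930


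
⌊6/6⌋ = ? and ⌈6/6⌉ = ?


6/6 = 1.0000
floor = 1
ceil = 1

floor = 1, ceil = 1


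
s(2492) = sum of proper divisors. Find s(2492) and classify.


Proper divisors: 1, 2, 4, 7, 14, 28, 89, 178, 356, 623, 1246
Sum = 1 + 2 + 4 + 7 + 14 + 28 + 89 + 178 + 356 + 623 + 1246 = 2548
2548 > 2492 → abundant

s(2492) = 2548 (abundant)


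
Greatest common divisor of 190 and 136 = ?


190 = 1 * 136 + 54
136 = 2 * 54 + 28
54 = 1 * 28 + 26
28 = 1 * 26 + 2
26 = 13 * 2 + 0
GCD = 2


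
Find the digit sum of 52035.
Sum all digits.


5 + 2 + 0 + 3 + 5 = 15


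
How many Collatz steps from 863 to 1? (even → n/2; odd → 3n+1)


863 → 2590 → 1295 → 3886 → 1943 → 5830 → 2915 → 8746 → 4373 → 13120 → 6560 → 3280 → 1640 → 820 → 410 → 205 → 616 → 308 → 154 → 77 → 232 → 116 → 58 → 29 → 88 → 44 → 22 → 11 → 34 → 17 → 52 → 26 → 13 → 40 → 20 → 10 → 5 → 16 → 8 → 4 → 2 → 1
Total steps = 41

41 steps


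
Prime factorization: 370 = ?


370 / 2 = 185
185 / 5 = 37
37 / 37 = 1
370 = 2 × 5 × 37


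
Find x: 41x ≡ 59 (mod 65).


GCD(41, 65) = 1, unique solution
a^(-1) mod 65 = 46
x = 46 * 59 mod 65 = 49

x ≡ 49 (mod 65)


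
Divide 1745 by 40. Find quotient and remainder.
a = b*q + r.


1745 = 40 * 43 + 25
Check: 1720 + 25 = 1745

q = 43, r = 25


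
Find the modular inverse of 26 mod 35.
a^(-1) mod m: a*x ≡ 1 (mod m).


Use the extended Euclidean algorithm on (35, 26); each row r = 35*s + 26*t:
r=35, s=1, t=0
r=26, s=0, t=1
q=1: r=9, s=1, t=-1   [35*(1) + 26*(-1) = 9]
q=2: r=8, s=-2, t=3   [35*(-2) + 26*(3) = 8]
q=1: r=1, s=3, t=-4   [35*(3) + 26*(-4) = 1]
q=8: r=0, s=-26, t=35   [35*(-26) + 26*(35) = 0]
GCD = 1 with t = -4, so 26*(-4) ≡ 1 (mod 35)
Inverse = -4 mod 35 = 31
Check: 26 * 31 = 806 ≡ 1 (mod 35)

26^(-1) ≡ 31 (mod 35)


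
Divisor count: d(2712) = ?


2712 = 2^3 × 3^1 × 113^1
d(2712) = (3+1) × (1+1) × (1+1) = 16

16 divisors


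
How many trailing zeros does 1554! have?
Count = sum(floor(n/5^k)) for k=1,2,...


floor(1554/5) = 310
floor(1554/25) = 62
floor(1554/125) = 12
floor(1554/625) = 2
Total = 386

386 trailing zeros


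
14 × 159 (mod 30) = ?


14 × 159 = 2226
2226 mod 30 = 6


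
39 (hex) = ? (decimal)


39 (base 16) = 57 (decimal)
57 (decimal) = 57 (base 10)


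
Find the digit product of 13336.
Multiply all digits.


1 × 3 × 3 × 3 × 6 = 162


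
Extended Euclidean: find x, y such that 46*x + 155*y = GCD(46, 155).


Tabular extended Euclidean (each row: r = 46*s + 155*t):
r=46, s=1, t=0
r=155, s=0, t=1
q=0: r=46, s=1, t=0   [46*(1) + 155*(0) = 46]
q=3: r=17, s=-3, t=1   [46*(-3) + 155*(1) = 17]
q=2: r=12, s=7, t=-2   [46*(7) + 155*(-2) = 12]
q=1: r=5, s=-10, t=3   [46*(-10) + 155*(3) = 5]
q=2: r=2, s=27, t=-8   [46*(27) + 155*(-8) = 2]
q=2: r=1, s=-64, t=19   [46*(-64) + 155*(19) = 1]
q=2: r=0, s=155, t=-46   [46*(155) + 155*(-46) = 0]
GCD = 1; from the row with r=1: x=-64, y=19
Check: 46*(-64) + 155*(19) = -2944 + 2945 = 1

GCD = 1, x = -64, y = 19


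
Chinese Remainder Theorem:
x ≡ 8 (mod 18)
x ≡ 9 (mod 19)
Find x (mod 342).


M = 18*19 = 342
M1 = M/18 = 19, M2 = M/19 = 18
M1^(-1) mod 18 = 1, M2^(-1) mod 19 = 18
x = 8*19*1 + 9*18*18 = 3068
3068 mod 342 = 332
Check: 332 mod 18 = 8 ✓, 332 mod 19 = 9 ✓

x ≡ 332 (mod 342)


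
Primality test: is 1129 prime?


Check divisors up to sqrt(1129) = 33.6006
No divisors found.
1129 is prime.

Yes, 1129 is prime


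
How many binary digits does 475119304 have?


475119304 in base 2 = 11100010100011011111011001000
Number of digits = 29

29 digits (base 2)


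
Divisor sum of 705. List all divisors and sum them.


Divisors of 705: 1, 3, 5, 15, 47, 141, 235, 705
Sum = 1 + 3 + 5 + 15 + 47 + 141 + 235 + 705 = 1152

σ(705) = 1152


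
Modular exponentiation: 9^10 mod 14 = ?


9^1 mod 14 = 9
9^2 mod 14 = 11
9^3 mod 14 = 1
9^4 mod 14 = 9
9^5 mod 14 = 11
9^6 mod 14 = 1
9^7 mod 14 = 9
9^8 mod 14 = 11
9^9 mod 14 = 1
9^10 mod 14 = 9


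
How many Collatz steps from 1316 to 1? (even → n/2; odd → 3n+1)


1316 → 658 → 329 → 988 → 494 → 247 → 742 → 371 → 1114 → 557 → 1672 → 836 → 418 → 209 → 628 → 314 → 157 → 472 → 236 → 118 → 59 → 178 → 89 → 268 → 134 → 67 → 202 → 101 → 304 → 152 → 76 → 38 → 19 → 58 → 29 → 88 → 44 → 22 → 11 → 34 → 17 → 52 → 26 → 13 → 40 → 20 → 10 → 5 → 16 → 8 → 4 → 2 → 1
Total steps = 52

52 steps


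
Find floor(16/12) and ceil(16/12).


16/12 = 1.3333
floor = 1
ceil = 2

floor = 1, ceil = 2


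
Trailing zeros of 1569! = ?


floor(1569/5) = 313
floor(1569/25) = 62
floor(1569/125) = 12
floor(1569/625) = 2
Total = 389

389 trailing zeros


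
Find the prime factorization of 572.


572 / 2 = 286
286 / 2 = 143
143 / 11 = 13
13 / 13 = 1
572 = 2^2 × 11 × 13


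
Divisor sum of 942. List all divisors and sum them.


Divisors of 942: 1, 2, 3, 6, 157, 314, 471, 942
Sum = 1 + 2 + 3 + 6 + 157 + 314 + 471 + 942 = 1896

σ(942) = 1896


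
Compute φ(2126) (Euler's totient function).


2126 = 2 × 1063
Prime factors: 2, 1063
φ(2126) = 2126 × (1-1/2) × (1-1/1063)
= 2126 × 1/2 × 1062/1063 = 1062

φ(2126) = 1062


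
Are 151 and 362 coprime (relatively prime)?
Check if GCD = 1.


Euclidean algorithm:
362 = 2 * 151 + 60
151 = 2 * 60 + 31
60 = 1 * 31 + 29
31 = 1 * 29 + 2
29 = 14 * 2 + 1
2 = 2 * 1 + 0
GCD(151, 362) = 1

Yes, coprime (GCD = 1)


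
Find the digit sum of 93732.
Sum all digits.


9 + 3 + 7 + 3 + 2 = 24


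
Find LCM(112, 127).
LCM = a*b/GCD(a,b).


GCD(112, 127) = 1
LCM = 112*127/1 = 14224/1 = 14224

LCM = 14224


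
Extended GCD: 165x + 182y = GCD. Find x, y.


Tabular extended Euclidean (each row: r = 165*s + 182*t):
r=165, s=1, t=0
r=182, s=0, t=1
q=0: r=165, s=1, t=0   [165*(1) + 182*(0) = 165]
q=1: r=17, s=-1, t=1   [165*(-1) + 182*(1) = 17]
q=9: r=12, s=10, t=-9   [165*(10) + 182*(-9) = 12]
q=1: r=5, s=-11, t=10   [165*(-11) + 182*(10) = 5]
q=2: r=2, s=32, t=-29   [165*(32) + 182*(-29) = 2]
q=2: r=1, s=-75, t=68   [165*(-75) + 182*(68) = 1]
q=2: r=0, s=182, t=-165   [165*(182) + 182*(-165) = 0]
GCD = 1; from the row with r=1: x=-75, y=68
Check: 165*(-75) + 182*(68) = -12375 + 12376 = 1

GCD = 1, x = -75, y = 68


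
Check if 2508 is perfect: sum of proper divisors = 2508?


Proper divisors of 2508: 1, 2, 3, 4, 6, 11, 12, 19, 22, 33, 38, 44, 57, 66, 76, 114, 132, 209, 228, 418, 627, 836, 1254
Sum = 1 + 2 + 3 + 4 + 6 + 11 + 12 + 19 + 22 + 33 + 38 + 44 + 57 + 66 + 76 + 114 + 132 + 209 + 228 + 418 + 627 + 836 + 1254 = 4212

No, 2508 is not perfect (4212 ≠ 2508)


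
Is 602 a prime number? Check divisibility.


602 / 2 = 301 (exact division)
602 is NOT prime.

No, 602 is not prime


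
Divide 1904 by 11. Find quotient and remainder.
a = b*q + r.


1904 = 11 * 173 + 1
Check: 1903 + 1 = 1904

q = 173, r = 1


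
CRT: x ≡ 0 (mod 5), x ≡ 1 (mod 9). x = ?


M = 5*9 = 45
M1 = M/5 = 9, M2 = M/9 = 5
M1^(-1) mod 5 = 4, M2^(-1) mod 9 = 2
x = 0*9*4 + 1*5*2 = 10
10 mod 45 = 10
Check: 10 mod 5 = 0 ✓, 10 mod 9 = 1 ✓

x ≡ 10 (mod 45)


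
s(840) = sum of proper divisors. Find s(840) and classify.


Proper divisors: 1, 2, 3, 4, 5, 6, 7, 8, 10, 12, 14, 15, 20, 21, 24, 28, 30, 35, 40, 42, 56, 60, 70, 84, 105, 120, 140, 168, 210, 280, 420
Sum = 1 + 2 + 3 + 4 + 5 + 6 + 7 + 8 + 10 + 12 + 14 + 15 + 20 + 21 + 24 + 28 + 30 + 35 + 40 + 42 + 56 + 60 + 70 + 84 + 105 + 120 + 140 + 168 + 210 + 280 + 420 = 2040
2040 > 840 → abundant

s(840) = 2040 (abundant)


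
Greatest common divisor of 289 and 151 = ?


289 = 1 * 151 + 138
151 = 1 * 138 + 13
138 = 10 * 13 + 8
13 = 1 * 8 + 5
8 = 1 * 5 + 3
5 = 1 * 3 + 2
3 = 1 * 2 + 1
2 = 2 * 1 + 0
GCD = 1


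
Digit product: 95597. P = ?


9 × 5 × 5 × 9 × 7 = 14175


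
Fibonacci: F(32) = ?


Sequence: 1, 1, 2, 3, 5, 8, 13, 21, 34, 55, 89, 144, 233, 377, 610, 987, 1597, 2584, 4181, 6765, 10946, 17711, 28657, 46368, 75025, 121393, 196418, 317811, 514229, 832040, 1346269, 2178309
F(32) = 2178309


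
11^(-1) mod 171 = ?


Use the extended Euclidean algorithm on (171, 11); each row r = 171*s + 11*t:
r=171, s=1, t=0
r=11, s=0, t=1
q=15: r=6, s=1, t=-15   [171*(1) + 11*(-15) = 6]
q=1: r=5, s=-1, t=16   [171*(-1) + 11*(16) = 5]
q=1: r=1, s=2, t=-31   [171*(2) + 11*(-31) = 1]
q=5: r=0, s=-11, t=171   [171*(-11) + 11*(171) = 0]
GCD = 1 with t = -31, so 11*(-31) ≡ 1 (mod 171)
Inverse = -31 mod 171 = 140
Check: 11 * 140 = 1540 ≡ 1 (mod 171)

11^(-1) ≡ 140 (mod 171)


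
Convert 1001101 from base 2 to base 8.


1001101 (base 2) = 77 (decimal)
77 (decimal) = 115 (base 8)


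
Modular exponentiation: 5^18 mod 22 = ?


5^1 mod 22 = 5
5^2 mod 22 = 3
5^3 mod 22 = 15
5^4 mod 22 = 9
5^5 mod 22 = 1
5^6 mod 22 = 5
5^7 mod 22 = 3
5^8 mod 22 = 15
5^9 mod 22 = 9
5^10 mod 22 = 1
5^11 mod 22 = 5
5^12 mod 22 = 3
5^13 mod 22 = 15
5^14 mod 22 = 9
5^15 mod 22 = 1
5^16 mod 22 = 5
5^17 mod 22 = 3
5^18 mod 22 = 15


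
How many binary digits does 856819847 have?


856819847 in base 2 = 110011000100100000100010000111
Number of digits = 30

30 digits (base 2)


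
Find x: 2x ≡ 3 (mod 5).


GCD(2, 5) = 1, unique solution
a^(-1) mod 5 = 3
x = 3 * 3 mod 5 = 4

x ≡ 4 (mod 5)


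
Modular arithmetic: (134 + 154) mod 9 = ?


134 + 154 = 288
288 mod 9 = 0


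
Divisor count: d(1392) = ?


1392 = 2^4 × 3^1 × 29^1
d(1392) = (4+1) × (1+1) × (1+1) = 20

20 divisors


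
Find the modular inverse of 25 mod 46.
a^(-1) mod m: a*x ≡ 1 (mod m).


Use the extended Euclidean algorithm on (46, 25); each row r = 46*s + 25*t:
r=46, s=1, t=0
r=25, s=0, t=1
q=1: r=21, s=1, t=-1   [46*(1) + 25*(-1) = 21]
q=1: r=4, s=-1, t=2   [46*(-1) + 25*(2) = 4]
q=5: r=1, s=6, t=-11   [46*(6) + 25*(-11) = 1]
q=4: r=0, s=-25, t=46   [46*(-25) + 25*(46) = 0]
GCD = 1 with t = -11, so 25*(-11) ≡ 1 (mod 46)
Inverse = -11 mod 46 = 35
Check: 25 * 35 = 875 ≡ 1 (mod 46)

25^(-1) ≡ 35 (mod 46)


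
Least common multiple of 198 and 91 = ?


GCD(198, 91) = 1
LCM = 198*91/1 = 18018/1 = 18018

LCM = 18018


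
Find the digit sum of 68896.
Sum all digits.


6 + 8 + 8 + 9 + 6 = 37


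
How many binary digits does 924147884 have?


924147884 in base 2 = 110111000101010110000010101100
Number of digits = 30

30 digits (base 2)


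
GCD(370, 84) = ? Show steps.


370 = 4 * 84 + 34
84 = 2 * 34 + 16
34 = 2 * 16 + 2
16 = 8 * 2 + 0
GCD = 2


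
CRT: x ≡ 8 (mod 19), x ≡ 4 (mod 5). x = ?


M = 19*5 = 95
M1 = M/19 = 5, M2 = M/5 = 19
M1^(-1) mod 19 = 4, M2^(-1) mod 5 = 4
x = 8*5*4 + 4*19*4 = 464
464 mod 95 = 84
Check: 84 mod 19 = 8 ✓, 84 mod 5 = 4 ✓

x ≡ 84 (mod 95)


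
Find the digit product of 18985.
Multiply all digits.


1 × 8 × 9 × 8 × 5 = 2880


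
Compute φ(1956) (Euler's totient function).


1956 = 2^2 × 3 × 163
Prime factors: 2, 3, 163
φ(1956) = 1956 × (1-1/2) × (1-1/3) × (1-1/163)
= 1956 × 1/2 × 2/3 × 162/163 = 648

φ(1956) = 648


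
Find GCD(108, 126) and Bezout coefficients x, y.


Tabular extended Euclidean (each row: r = 108*s + 126*t):
r=108, s=1, t=0
r=126, s=0, t=1
q=0: r=108, s=1, t=0   [108*(1) + 126*(0) = 108]
q=1: r=18, s=-1, t=1   [108*(-1) + 126*(1) = 18]
q=6: r=0, s=7, t=-6   [108*(7) + 126*(-6) = 0]
GCD = 18; from the row with r=18: x=-1, y=1
Check: 108*(-1) + 126*(1) = -108 + 126 = 18

GCD = 18, x = -1, y = 1


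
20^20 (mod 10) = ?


20^1 mod 10 = 0
20^2 mod 10 = 0
20^3 mod 10 = 0
20^4 mod 10 = 0
20^5 mod 10 = 0
20^6 mod 10 = 0
20^7 mod 10 = 0
20^8 mod 10 = 0
20^9 mod 10 = 0
20^10 mod 10 = 0
20^11 mod 10 = 0
20^12 mod 10 = 0
20^13 mod 10 = 0
20^14 mod 10 = 0
20^15 mod 10 = 0
20^16 mod 10 = 0
20^17 mod 10 = 0
20^18 mod 10 = 0
20^19 mod 10 = 0
20^20 mod 10 = 0


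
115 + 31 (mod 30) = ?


115 + 31 = 146
146 mod 30 = 26


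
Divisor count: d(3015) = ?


3015 = 3^2 × 5^1 × 67^1
d(3015) = (2+1) × (1+1) × (1+1) = 12

12 divisors


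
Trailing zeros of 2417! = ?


floor(2417/5) = 483
floor(2417/25) = 96
floor(2417/125) = 19
floor(2417/625) = 3
Total = 601

601 trailing zeros


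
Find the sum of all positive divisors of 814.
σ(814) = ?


Divisors of 814: 1, 2, 11, 22, 37, 74, 407, 814
Sum = 1 + 2 + 11 + 22 + 37 + 74 + 407 + 814 = 1368

σ(814) = 1368


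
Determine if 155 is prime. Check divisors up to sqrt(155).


155 / 5 = 31 (exact division)
155 is NOT prime.

No, 155 is not prime


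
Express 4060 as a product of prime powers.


4060 / 2 = 2030
2030 / 2 = 1015
1015 / 5 = 203
203 / 7 = 29
29 / 29 = 1
4060 = 2^2 × 5 × 7 × 29


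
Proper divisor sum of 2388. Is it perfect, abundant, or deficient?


Proper divisors: 1, 2, 3, 4, 6, 12, 199, 398, 597, 796, 1194
Sum = 1 + 2 + 3 + 4 + 6 + 12 + 199 + 398 + 597 + 796 + 1194 = 3212
3212 > 2388 → abundant

s(2388) = 3212 (abundant)


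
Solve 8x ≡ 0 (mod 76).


GCD(8, 76) = 4 divides 0
Divide: 2x ≡ 0 (mod 19)
x ≡ 0 (mod 19)


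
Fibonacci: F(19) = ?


Sequence: 1, 1, 2, 3, 5, 8, 13, 21, 34, 55, 89, 144, 233, 377, 610, 987, 1597, 2584, 4181
F(19) = 4181


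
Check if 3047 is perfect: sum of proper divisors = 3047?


Proper divisors of 3047: 1, 11, 277
Sum = 1 + 11 + 277 = 289

No, 3047 is not perfect (289 ≠ 3047)


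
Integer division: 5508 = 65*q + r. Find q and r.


5508 = 65 * 84 + 48
Check: 5460 + 48 = 5508

q = 84, r = 48


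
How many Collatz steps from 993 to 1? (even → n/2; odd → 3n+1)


993 → 2980 → 1490 → 745 → 2236 → 1118 → 559 → 1678 → 839 → 2518 → 1259 → 3778 → 1889 → 5668 → 2834 → 1417 → 4252 → 2126 → 1063 → 3190 → 1595 → 4786 → 2393 → 7180 → 3590 → 1795 → 5386 → 2693 → 8080 → 4040 → 2020 → 1010 → 505 → 1516 → 758 → 379 → 1138 → 569 → 1708 → 854 → 427 → 1282 → 641 → 1924 → 962 → 481 → 1444 → 722 → 361 → 1084 → 542 → 271 → 814 → 407 → 1222 → 611 → 1834 → 917 → 2752 → 1376 → 688 → 344 → 172 → 86 → 43 → 130 → 65 → 196 → 98 → 49 → 148 → 74 → 37 → 112 → 56 → 28 → 14 → 7 → 22 → 11 → 34 → 17 → 52 → 26 → 13 → 40 → 20 → 10 → 5 → 16 → 8 → 4 → 2 → 1
Total steps = 93

93 steps


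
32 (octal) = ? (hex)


32 (base 8) = 26 (decimal)
26 (decimal) = 1A (base 16)


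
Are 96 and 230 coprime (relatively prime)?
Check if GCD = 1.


Euclidean algorithm:
230 = 2 * 96 + 38
96 = 2 * 38 + 20
38 = 1 * 20 + 18
20 = 1 * 18 + 2
18 = 9 * 2 + 0
GCD(96, 230) = 2

No, not coprime (GCD = 2)


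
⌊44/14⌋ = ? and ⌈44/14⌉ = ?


44/14 = 3.1429
floor = 3
ceil = 4

floor = 3, ceil = 4


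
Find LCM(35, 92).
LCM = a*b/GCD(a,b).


GCD(35, 92) = 1
LCM = 35*92/1 = 3220/1 = 3220

LCM = 3220


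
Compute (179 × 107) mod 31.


179 × 107 = 19153
19153 mod 31 = 26


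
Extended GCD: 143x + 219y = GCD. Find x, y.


Tabular extended Euclidean (each row: r = 143*s + 219*t):
r=143, s=1, t=0
r=219, s=0, t=1
q=0: r=143, s=1, t=0   [143*(1) + 219*(0) = 143]
q=1: r=76, s=-1, t=1   [143*(-1) + 219*(1) = 76]
q=1: r=67, s=2, t=-1   [143*(2) + 219*(-1) = 67]
q=1: r=9, s=-3, t=2   [143*(-3) + 219*(2) = 9]
q=7: r=4, s=23, t=-15   [143*(23) + 219*(-15) = 4]
q=2: r=1, s=-49, t=32   [143*(-49) + 219*(32) = 1]
q=4: r=0, s=219, t=-143   [143*(219) + 219*(-143) = 0]
GCD = 1; from the row with r=1: x=-49, y=32
Check: 143*(-49) + 219*(32) = -7007 + 7008 = 1

GCD = 1, x = -49, y = 32


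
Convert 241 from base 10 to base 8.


241 (base 10) = 241 (decimal)
241 (decimal) = 361 (base 8)


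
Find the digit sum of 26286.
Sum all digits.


2 + 6 + 2 + 8 + 6 = 24


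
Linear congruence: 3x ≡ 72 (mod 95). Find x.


GCD(3, 95) = 1, unique solution
a^(-1) mod 95 = 32
x = 32 * 72 mod 95 = 24

x ≡ 24 (mod 95)


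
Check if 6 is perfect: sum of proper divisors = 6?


Proper divisors of 6: 1, 2, 3
Sum = 1 + 2 + 3 = 6

Yes, 6 is perfect (6 = 6)


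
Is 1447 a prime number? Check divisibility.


Check divisors up to sqrt(1447) = 38.0395
No divisors found.
1447 is prime.

Yes, 1447 is prime


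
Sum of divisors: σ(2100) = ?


Divisors of 2100: 1, 2, 3, 4, 5, 6, 7, 10, 12, 14, 15, 20, 21, 25, 28, 30, 35, 42, 50, 60, 70, 75, 84, 100, 105, 140, 150, 175, 210, 300, 350, 420, 525, 700, 1050, 2100
Sum = 1 + 2 + 3 + 4 + 5 + 6 + 7 + 10 + 12 + 14 + 15 + 20 + 21 + 25 + 28 + 30 + 35 + 42 + 50 + 60 + 70 + 75 + 84 + 100 + 105 + 140 + 150 + 175 + 210 + 300 + 350 + 420 + 525 + 700 + 1050 + 2100 = 6944

σ(2100) = 6944


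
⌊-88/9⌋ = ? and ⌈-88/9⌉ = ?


-88/9 = -9.7778
floor = -10
ceil = -9

floor = -10, ceil = -9


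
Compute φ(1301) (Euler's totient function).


1301 = 1301
Prime factors: 1301
φ(1301) = 1301 × (1-1/1301)
= 1301 × 1300/1301 = 1300

φ(1301) = 1300


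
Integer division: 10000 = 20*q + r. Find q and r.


10000 = 20 * 500 + 0
Check: 10000 + 0 = 10000

q = 500, r = 0


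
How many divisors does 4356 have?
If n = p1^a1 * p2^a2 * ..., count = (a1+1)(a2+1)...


4356 = 2^2 × 3^2 × 11^2
d(4356) = (2+1) × (2+1) × (2+1) = 27

27 divisors


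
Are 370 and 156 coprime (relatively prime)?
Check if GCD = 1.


Euclidean algorithm:
370 = 2 * 156 + 58
156 = 2 * 58 + 40
58 = 1 * 40 + 18
40 = 2 * 18 + 4
18 = 4 * 4 + 2
4 = 2 * 2 + 0
GCD(370, 156) = 2

No, not coprime (GCD = 2)


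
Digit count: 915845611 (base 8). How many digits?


915845611 in base 8 = 6645530753
Number of digits = 10

10 digits (base 8)


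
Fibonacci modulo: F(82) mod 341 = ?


F(k) mod 341 for k=1..82:
1, 1, 2, 3, 5, 8, 13, 21, 34, 55, 89, 144, 233, 36, 269, 305, 233, 197, 89, 286, 34, 320, 13, 333, 5, 338, 2, 340, 1, 0, 1, 1, 2, 3, 5, 8, 13, 21, 34, 55, 89, 144, 233, 36, 269, 305, 233, 197, 89, 286, 34, 320, 13, 333, 5, 338, 2, 340, 1, 0, 1, 1, 2, 3, 5, 8, 13, 21, 34, 55, 89, 144, 233, 36, 269, 305, 233, 197, 89, 286, 34, 320
F(82) mod 341 = 320


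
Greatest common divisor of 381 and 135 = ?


381 = 2 * 135 + 111
135 = 1 * 111 + 24
111 = 4 * 24 + 15
24 = 1 * 15 + 9
15 = 1 * 9 + 6
9 = 1 * 6 + 3
6 = 2 * 3 + 0
GCD = 3


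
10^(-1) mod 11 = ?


Use the extended Euclidean algorithm on (11, 10); each row r = 11*s + 10*t:
r=11, s=1, t=0
r=10, s=0, t=1
q=1: r=1, s=1, t=-1   [11*(1) + 10*(-1) = 1]
q=10: r=0, s=-10, t=11   [11*(-10) + 10*(11) = 0]
GCD = 1 with t = -1, so 10*(-1) ≡ 1 (mod 11)
Inverse = -1 mod 11 = 10
Check: 10 * 10 = 100 ≡ 1 (mod 11)

10^(-1) ≡ 10 (mod 11)


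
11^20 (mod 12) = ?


11^1 mod 12 = 11
11^2 mod 12 = 1
11^3 mod 12 = 11
11^4 mod 12 = 1
11^5 mod 12 = 11
11^6 mod 12 = 1
11^7 mod 12 = 11
11^8 mod 12 = 1
11^9 mod 12 = 11
11^10 mod 12 = 1
11^11 mod 12 = 11
11^12 mod 12 = 1
11^13 mod 12 = 11
11^14 mod 12 = 1
11^15 mod 12 = 11
11^16 mod 12 = 1
11^17 mod 12 = 11
11^18 mod 12 = 1
11^19 mod 12 = 11
11^20 mod 12 = 1


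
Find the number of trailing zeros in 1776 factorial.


floor(1776/5) = 355
floor(1776/25) = 71
floor(1776/125) = 14
floor(1776/625) = 2
Total = 442

442 trailing zeros


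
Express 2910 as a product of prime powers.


2910 / 2 = 1455
1455 / 3 = 485
485 / 5 = 97
97 / 97 = 1
2910 = 2 × 3 × 5 × 97


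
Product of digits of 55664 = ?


5 × 5 × 6 × 6 × 4 = 3600


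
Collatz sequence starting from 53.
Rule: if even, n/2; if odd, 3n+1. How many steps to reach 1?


53 → 160 → 80 → 40 → 20 → 10 → 5 → 16 → 8 → 4 → 2 → 1
Total steps = 11

11 steps


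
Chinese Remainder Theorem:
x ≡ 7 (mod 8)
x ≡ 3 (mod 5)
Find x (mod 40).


M = 8*5 = 40
M1 = M/8 = 5, M2 = M/5 = 8
M1^(-1) mod 8 = 5, M2^(-1) mod 5 = 2
x = 7*5*5 + 3*8*2 = 223
223 mod 40 = 23
Check: 23 mod 8 = 7 ✓, 23 mod 5 = 3 ✓

x ≡ 23 (mod 40)


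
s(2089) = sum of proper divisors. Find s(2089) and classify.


Proper divisors: 1
Sum = 1 = 1
1 < 2089 → deficient

s(2089) = 1 (deficient)


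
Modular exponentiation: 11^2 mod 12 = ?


11^1 mod 12 = 11
11^2 mod 12 = 1


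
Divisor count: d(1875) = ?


1875 = 3^1 × 5^4
d(1875) = (1+1) × (4+1) = 10

10 divisors


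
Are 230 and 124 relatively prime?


Euclidean algorithm:
230 = 1 * 124 + 106
124 = 1 * 106 + 18
106 = 5 * 18 + 16
18 = 1 * 16 + 2
16 = 8 * 2 + 0
GCD(230, 124) = 2

No, not coprime (GCD = 2)


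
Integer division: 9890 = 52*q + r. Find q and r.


9890 = 52 * 190 + 10
Check: 9880 + 10 = 9890

q = 190, r = 10


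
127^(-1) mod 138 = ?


Use the extended Euclidean algorithm on (138, 127); each row r = 138*s + 127*t:
r=138, s=1, t=0
r=127, s=0, t=1
q=1: r=11, s=1, t=-1   [138*(1) + 127*(-1) = 11]
q=11: r=6, s=-11, t=12   [138*(-11) + 127*(12) = 6]
q=1: r=5, s=12, t=-13   [138*(12) + 127*(-13) = 5]
q=1: r=1, s=-23, t=25   [138*(-23) + 127*(25) = 1]
q=5: r=0, s=127, t=-138   [138*(127) + 127*(-138) = 0]
GCD = 1 with t = 25, so 127*(25) ≡ 1 (mod 138)
Inverse = 25 mod 138 = 25
Check: 127 * 25 = 3175 ≡ 1 (mod 138)

127^(-1) ≡ 25 (mod 138)


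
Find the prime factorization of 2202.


2202 / 2 = 1101
1101 / 3 = 367
367 / 367 = 1
2202 = 2 × 3 × 367


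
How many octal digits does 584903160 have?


584903160 in base 8 = 4267164770
Number of digits = 10

10 digits (base 8)


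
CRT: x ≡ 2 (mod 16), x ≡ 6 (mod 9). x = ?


M = 16*9 = 144
M1 = M/16 = 9, M2 = M/9 = 16
M1^(-1) mod 16 = 9, M2^(-1) mod 9 = 4
x = 2*9*9 + 6*16*4 = 546
546 mod 144 = 114
Check: 114 mod 16 = 2 ✓, 114 mod 9 = 6 ✓

x ≡ 114 (mod 144)


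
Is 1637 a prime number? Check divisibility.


Check divisors up to sqrt(1637) = 40.4599
No divisors found.
1637 is prime.

Yes, 1637 is prime


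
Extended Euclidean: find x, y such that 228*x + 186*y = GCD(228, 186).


Tabular extended Euclidean (each row: r = 228*s + 186*t):
r=228, s=1, t=0
r=186, s=0, t=1
q=1: r=42, s=1, t=-1   [228*(1) + 186*(-1) = 42]
q=4: r=18, s=-4, t=5   [228*(-4) + 186*(5) = 18]
q=2: r=6, s=9, t=-11   [228*(9) + 186*(-11) = 6]
q=3: r=0, s=-31, t=38   [228*(-31) + 186*(38) = 0]
GCD = 6; from the row with r=6: x=9, y=-11
Check: 228*(9) + 186*(-11) = 2052 - 2046 = 6

GCD = 6, x = 9, y = -11


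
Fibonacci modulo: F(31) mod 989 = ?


F(k) mod 989 for k=1..31:
1, 1, 2, 3, 5, 8, 13, 21, 34, 55, 89, 144, 233, 377, 610, 987, 608, 606, 225, 831, 67, 898, 965, 874, 850, 735, 596, 342, 938, 291, 240
F(31) mod 989 = 240


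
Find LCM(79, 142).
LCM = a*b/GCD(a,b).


GCD(79, 142) = 1
LCM = 79*142/1 = 11218/1 = 11218

LCM = 11218


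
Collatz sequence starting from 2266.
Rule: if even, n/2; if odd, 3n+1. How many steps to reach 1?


2266 → 1133 → 3400 → 1700 → 850 → 425 → 1276 → 638 → 319 → 958 → 479 → 1438 → 719 → 2158 → 1079 → 3238 → 1619 → 4858 → 2429 → 7288 → 3644 → 1822 → 911 → 2734 → 1367 → 4102 → 2051 → 6154 → 3077 → 9232 → 4616 → 2308 → 1154 → 577 → 1732 → 866 → 433 → 1300 → 650 → 325 → 976 → 488 → 244 → 122 → 61 → 184 → 92 → 46 → 23 → 70 → 35 → 106 → 53 → 160 → 80 → 40 → 20 → 10 → 5 → 16 → 8 → 4 → 2 → 1
Total steps = 63

63 steps


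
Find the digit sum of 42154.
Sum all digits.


4 + 2 + 1 + 5 + 4 = 16


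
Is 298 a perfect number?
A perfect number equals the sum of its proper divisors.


Proper divisors of 298: 1, 2, 149
Sum = 1 + 2 + 149 = 152

No, 298 is not perfect (152 ≠ 298)


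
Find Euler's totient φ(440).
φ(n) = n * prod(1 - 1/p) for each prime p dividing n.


440 = 2^3 × 5 × 11
Prime factors: 2, 5, 11
φ(440) = 440 × (1-1/2) × (1-1/5) × (1-1/11)
= 440 × 1/2 × 4/5 × 10/11 = 160

φ(440) = 160


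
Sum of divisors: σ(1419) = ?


Divisors of 1419: 1, 3, 11, 33, 43, 129, 473, 1419
Sum = 1 + 3 + 11 + 33 + 43 + 129 + 473 + 1419 = 2112

σ(1419) = 2112


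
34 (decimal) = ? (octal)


34 (base 10) = 34 (decimal)
34 (decimal) = 42 (base 8)


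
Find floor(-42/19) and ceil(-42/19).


-42/19 = -2.2105
floor = -3
ceil = -2

floor = -3, ceil = -2


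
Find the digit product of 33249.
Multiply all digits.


3 × 3 × 2 × 4 × 9 = 648


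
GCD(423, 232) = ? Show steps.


423 = 1 * 232 + 191
232 = 1 * 191 + 41
191 = 4 * 41 + 27
41 = 1 * 27 + 14
27 = 1 * 14 + 13
14 = 1 * 13 + 1
13 = 13 * 1 + 0
GCD = 1


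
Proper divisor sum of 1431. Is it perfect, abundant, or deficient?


Proper divisors: 1, 3, 9, 27, 53, 159, 477
Sum = 1 + 3 + 9 + 27 + 53 + 159 + 477 = 729
729 < 1431 → deficient

s(1431) = 729 (deficient)


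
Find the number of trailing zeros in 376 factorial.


floor(376/5) = 75
floor(376/25) = 15
floor(376/125) = 3
Total = 93

93 trailing zeros


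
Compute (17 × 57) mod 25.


17 × 57 = 969
969 mod 25 = 19


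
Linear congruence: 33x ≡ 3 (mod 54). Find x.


GCD(33, 54) = 3 divides 3
Divide: 11x ≡ 1 (mod 18)
x ≡ 5 (mod 18)


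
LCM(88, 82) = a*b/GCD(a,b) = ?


GCD(88, 82) = 2
LCM = 88*82/2 = 7216/2 = 3608

LCM = 3608


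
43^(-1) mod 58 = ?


Use the extended Euclidean algorithm on (58, 43); each row r = 58*s + 43*t:
r=58, s=1, t=0
r=43, s=0, t=1
q=1: r=15, s=1, t=-1   [58*(1) + 43*(-1) = 15]
q=2: r=13, s=-2, t=3   [58*(-2) + 43*(3) = 13]
q=1: r=2, s=3, t=-4   [58*(3) + 43*(-4) = 2]
q=6: r=1, s=-20, t=27   [58*(-20) + 43*(27) = 1]
q=2: r=0, s=43, t=-58   [58*(43) + 43*(-58) = 0]
GCD = 1 with t = 27, so 43*(27) ≡ 1 (mod 58)
Inverse = 27 mod 58 = 27
Check: 43 * 27 = 1161 ≡ 1 (mod 58)

43^(-1) ≡ 27 (mod 58)


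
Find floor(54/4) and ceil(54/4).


54/4 = 13.5000
floor = 13
ceil = 14

floor = 13, ceil = 14


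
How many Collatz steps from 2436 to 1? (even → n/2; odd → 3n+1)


2436 → 1218 → 609 → 1828 → 914 → 457 → 1372 → 686 → 343 → 1030 → 515 → 1546 → 773 → 2320 → 1160 → 580 → 290 → 145 → 436 → 218 → 109 → 328 → 164 → 82 → 41 → 124 → 62 → 31 → 94 → 47 → 142 → 71 → 214 → 107 → 322 → 161 → 484 → 242 → 121 → 364 → 182 → 91 → 274 → 137 → 412 → 206 → 103 → 310 → 155 → 466 → 233 → 700 → 350 → 175 → 526 → 263 → 790 → 395 → 1186 → 593 → 1780 → 890 → 445 → 1336 → 668 → 334 → 167 → 502 → 251 → 754 → 377 → 1132 → 566 → 283 → 850 → 425 → 1276 → 638 → 319 → 958 → 479 → 1438 → 719 → 2158 → 1079 → 3238 → 1619 → 4858 → 2429 → 7288 → 3644 → 1822 → 911 → 2734 → 1367 → 4102 → 2051 → 6154 → 3077 → 9232 → 4616 → 2308 → 1154 → 577 → 1732 → 866 → 433 → 1300 → 650 → 325 → 976 → 488 → 244 → 122 → 61 → 184 → 92 → 46 → 23 → 70 → 35 → 106 → 53 → 160 → 80 → 40 → 20 → 10 → 5 → 16 → 8 → 4 → 2 → 1
Total steps = 133

133 steps


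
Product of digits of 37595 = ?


3 × 7 × 5 × 9 × 5 = 4725


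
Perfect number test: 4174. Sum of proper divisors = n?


Proper divisors of 4174: 1, 2, 2087
Sum = 1 + 2 + 2087 = 2090

No, 4174 is not perfect (2090 ≠ 4174)


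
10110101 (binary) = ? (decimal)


10110101 (base 2) = 181 (decimal)
181 (decimal) = 181 (base 10)


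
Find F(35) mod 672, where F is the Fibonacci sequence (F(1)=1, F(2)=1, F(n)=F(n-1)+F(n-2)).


F(k) mod 672 for k=1..35:
1, 1, 2, 3, 5, 8, 13, 21, 34, 55, 89, 144, 233, 377, 610, 315, 253, 568, 149, 45, 194, 239, 433, 0, 433, 433, 194, 627, 149, 104, 253, 357, 610, 295, 233
F(35) mod 672 = 233


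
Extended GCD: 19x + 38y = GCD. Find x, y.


Tabular extended Euclidean (each row: r = 19*s + 38*t):
r=19, s=1, t=0
r=38, s=0, t=1
q=0: r=19, s=1, t=0   [19*(1) + 38*(0) = 19]
q=2: r=0, s=-2, t=1   [19*(-2) + 38*(1) = 0]
GCD = 19; from the row with r=19: x=1, y=0
Check: 19*(1) + 38*(0) = 19 + 0 = 19

GCD = 19, x = 1, y = 0


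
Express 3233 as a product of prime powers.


3233 / 53 = 61
61 / 61 = 1
3233 = 53 × 61


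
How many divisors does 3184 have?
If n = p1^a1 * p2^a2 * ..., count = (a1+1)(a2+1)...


3184 = 2^4 × 199^1
d(3184) = (4+1) × (1+1) = 10

10 divisors


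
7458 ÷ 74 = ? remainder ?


7458 = 74 * 100 + 58
Check: 7400 + 58 = 7458

q = 100, r = 58


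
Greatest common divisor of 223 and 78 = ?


223 = 2 * 78 + 67
78 = 1 * 67 + 11
67 = 6 * 11 + 1
11 = 11 * 1 + 0
GCD = 1


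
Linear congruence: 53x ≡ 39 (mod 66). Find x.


GCD(53, 66) = 1, unique solution
a^(-1) mod 66 = 5
x = 5 * 39 mod 66 = 63

x ≡ 63 (mod 66)


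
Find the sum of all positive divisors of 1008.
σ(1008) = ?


Divisors of 1008: 1, 2, 3, 4, 6, 7, 8, 9, 12, 14, 16, 18, 21, 24, 28, 36, 42, 48, 56, 63, 72, 84, 112, 126, 144, 168, 252, 336, 504, 1008
Sum = 1 + 2 + 3 + 4 + 6 + 7 + 8 + 9 + 12 + 14 + 16 + 18 + 21 + 24 + 28 + 36 + 42 + 48 + 56 + 63 + 72 + 84 + 112 + 126 + 144 + 168 + 252 + 336 + 504 + 1008 = 3224

σ(1008) = 3224


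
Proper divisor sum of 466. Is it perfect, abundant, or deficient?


Proper divisors: 1, 2, 233
Sum = 1 + 2 + 233 = 236
236 < 466 → deficient

s(466) = 236 (deficient)


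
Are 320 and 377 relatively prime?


Euclidean algorithm:
377 = 1 * 320 + 57
320 = 5 * 57 + 35
57 = 1 * 35 + 22
35 = 1 * 22 + 13
22 = 1 * 13 + 9
13 = 1 * 9 + 4
9 = 2 * 4 + 1
4 = 4 * 1 + 0
GCD(320, 377) = 1

Yes, coprime (GCD = 1)


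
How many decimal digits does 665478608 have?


665478608 has 9 digits in base 10
floor(log10(665478608)) + 1 = floor(8.8231) + 1 = 9

9 digits (base 10)


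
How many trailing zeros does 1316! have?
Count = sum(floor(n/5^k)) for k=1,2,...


floor(1316/5) = 263
floor(1316/25) = 52
floor(1316/125) = 10
floor(1316/625) = 2
Total = 327

327 trailing zeros


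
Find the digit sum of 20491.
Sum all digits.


2 + 0 + 4 + 9 + 1 = 16


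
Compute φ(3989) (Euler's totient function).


3989 = 3989
Prime factors: 3989
φ(3989) = 3989 × (1-1/3989)
= 3989 × 3988/3989 = 3988

φ(3989) = 3988


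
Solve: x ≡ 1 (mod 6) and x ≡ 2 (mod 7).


M = 6*7 = 42
M1 = M/6 = 7, M2 = M/7 = 6
M1^(-1) mod 6 = 1, M2^(-1) mod 7 = 6
x = 1*7*1 + 2*6*6 = 79
79 mod 42 = 37
Check: 37 mod 6 = 1 ✓, 37 mod 7 = 2 ✓

x ≡ 37 (mod 42)


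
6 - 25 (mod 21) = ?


6 - 25 = -19
-19 mod 21 = 2


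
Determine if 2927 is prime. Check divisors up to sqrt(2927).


Check divisors up to sqrt(2927) = 54.1018
No divisors found.
2927 is prime.

Yes, 2927 is prime


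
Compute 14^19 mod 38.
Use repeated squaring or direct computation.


14^1 mod 38 = 14
14^2 mod 38 = 6
14^3 mod 38 = 8
14^4 mod 38 = 36
14^5 mod 38 = 10
14^6 mod 38 = 26
14^7 mod 38 = 22
14^8 mod 38 = 4
14^9 mod 38 = 18
14^10 mod 38 = 24
14^11 mod 38 = 32
14^12 mod 38 = 30
14^13 mod 38 = 2
14^14 mod 38 = 28
14^15 mod 38 = 12
14^16 mod 38 = 16
14^17 mod 38 = 34
14^18 mod 38 = 20
14^19 mod 38 = 14


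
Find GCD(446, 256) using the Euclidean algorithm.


446 = 1 * 256 + 190
256 = 1 * 190 + 66
190 = 2 * 66 + 58
66 = 1 * 58 + 8
58 = 7 * 8 + 2
8 = 4 * 2 + 0
GCD = 2


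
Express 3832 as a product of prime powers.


3832 / 2 = 1916
1916 / 2 = 958
958 / 2 = 479
479 / 479 = 1
3832 = 2^3 × 479


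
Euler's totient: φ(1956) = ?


1956 = 2^2 × 3 × 163
Prime factors: 2, 3, 163
φ(1956) = 1956 × (1-1/2) × (1-1/3) × (1-1/163)
= 1956 × 1/2 × 2/3 × 162/163 = 648

φ(1956) = 648


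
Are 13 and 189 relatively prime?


Euclidean algorithm:
189 = 14 * 13 + 7
13 = 1 * 7 + 6
7 = 1 * 6 + 1
6 = 6 * 1 + 0
GCD(13, 189) = 1

Yes, coprime (GCD = 1)


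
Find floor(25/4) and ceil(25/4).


25/4 = 6.2500
floor = 6
ceil = 7

floor = 6, ceil = 7


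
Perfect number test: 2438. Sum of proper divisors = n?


Proper divisors of 2438: 1, 2, 23, 46, 53, 106, 1219
Sum = 1 + 2 + 23 + 46 + 53 + 106 + 1219 = 1450

No, 2438 is not perfect (1450 ≠ 2438)


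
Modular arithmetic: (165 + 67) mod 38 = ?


165 + 67 = 232
232 mod 38 = 4


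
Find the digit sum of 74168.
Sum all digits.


7 + 4 + 1 + 6 + 8 = 26


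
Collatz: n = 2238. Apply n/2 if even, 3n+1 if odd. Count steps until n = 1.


2238 → 1119 → 3358 → 1679 → 5038 → 2519 → 7558 → 3779 → 11338 → 5669 → 17008 → 8504 → 4252 → 2126 → 1063 → 3190 → 1595 → 4786 → 2393 → 7180 → 3590 → 1795 → 5386 → 2693 → 8080 → 4040 → 2020 → 1010 → 505 → 1516 → 758 → 379 → 1138 → 569 → 1708 → 854 → 427 → 1282 → 641 → 1924 → 962 → 481 → 1444 → 722 → 361 → 1084 → 542 → 271 → 814 → 407 → 1222 → 611 → 1834 → 917 → 2752 → 1376 → 688 → 344 → 172 → 86 → 43 → 130 → 65 → 196 → 98 → 49 → 148 → 74 → 37 → 112 → 56 → 28 → 14 → 7 → 22 → 11 → 34 → 17 → 52 → 26 → 13 → 40 → 20 → 10 → 5 → 16 → 8 → 4 → 2 → 1
Total steps = 89

89 steps


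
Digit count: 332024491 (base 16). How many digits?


332024491 in base 16 = 13CA4AAB
Number of digits = 8

8 digits (base 16)


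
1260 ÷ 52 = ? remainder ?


1260 = 52 * 24 + 12
Check: 1248 + 12 = 1260

q = 24, r = 12


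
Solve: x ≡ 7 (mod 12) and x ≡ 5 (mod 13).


M = 12*13 = 156
M1 = M/12 = 13, M2 = M/13 = 12
M1^(-1) mod 12 = 1, M2^(-1) mod 13 = 12
x = 7*13*1 + 5*12*12 = 811
811 mod 156 = 31
Check: 31 mod 12 = 7 ✓, 31 mod 13 = 5 ✓

x ≡ 31 (mod 156)


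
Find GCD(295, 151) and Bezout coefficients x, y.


Tabular extended Euclidean (each row: r = 295*s + 151*t):
r=295, s=1, t=0
r=151, s=0, t=1
q=1: r=144, s=1, t=-1   [295*(1) + 151*(-1) = 144]
q=1: r=7, s=-1, t=2   [295*(-1) + 151*(2) = 7]
q=20: r=4, s=21, t=-41   [295*(21) + 151*(-41) = 4]
q=1: r=3, s=-22, t=43   [295*(-22) + 151*(43) = 3]
q=1: r=1, s=43, t=-84   [295*(43) + 151*(-84) = 1]
q=3: r=0, s=-151, t=295   [295*(-151) + 151*(295) = 0]
GCD = 1; from the row with r=1: x=43, y=-84
Check: 295*(43) + 151*(-84) = 12685 - 12684 = 1

GCD = 1, x = 43, y = -84


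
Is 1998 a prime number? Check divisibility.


1998 / 2 = 999 (exact division)
1998 is NOT prime.

No, 1998 is not prime


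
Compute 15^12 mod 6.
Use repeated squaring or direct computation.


15^1 mod 6 = 3
15^2 mod 6 = 3
15^3 mod 6 = 3
15^4 mod 6 = 3
15^5 mod 6 = 3
15^6 mod 6 = 3
15^7 mod 6 = 3
15^8 mod 6 = 3
15^9 mod 6 = 3
15^10 mod 6 = 3
15^11 mod 6 = 3
15^12 mod 6 = 3


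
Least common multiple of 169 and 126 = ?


GCD(169, 126) = 1
LCM = 169*126/1 = 21294/1 = 21294

LCM = 21294


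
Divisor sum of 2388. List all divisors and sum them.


Divisors of 2388: 1, 2, 3, 4, 6, 12, 199, 398, 597, 796, 1194, 2388
Sum = 1 + 2 + 3 + 4 + 6 + 12 + 199 + 398 + 597 + 796 + 1194 + 2388 = 5600

σ(2388) = 5600


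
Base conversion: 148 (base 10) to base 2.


148 (base 10) = 148 (decimal)
148 (decimal) = 10010100 (base 2)


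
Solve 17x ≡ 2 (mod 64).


GCD(17, 64) = 1, unique solution
a^(-1) mod 64 = 49
x = 49 * 2 mod 64 = 34

x ≡ 34 (mod 64)


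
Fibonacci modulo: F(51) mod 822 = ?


F(k) mod 822 for k=1..51:
1, 1, 2, 3, 5, 8, 13, 21, 34, 55, 89, 144, 233, 377, 610, 165, 775, 118, 71, 189, 260, 449, 709, 336, 223, 559, 782, 519, 479, 176, 655, 9, 664, 673, 515, 366, 59, 425, 484, 87, 571, 658, 407, 243, 650, 71, 721, 792, 691, 661, 530
F(51) mod 822 = 530


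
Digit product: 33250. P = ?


3 × 3 × 2 × 5 × 0 = 0


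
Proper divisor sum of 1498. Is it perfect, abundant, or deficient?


Proper divisors: 1, 2, 7, 14, 107, 214, 749
Sum = 1 + 2 + 7 + 14 + 107 + 214 + 749 = 1094
1094 < 1498 → deficient

s(1498) = 1094 (deficient)


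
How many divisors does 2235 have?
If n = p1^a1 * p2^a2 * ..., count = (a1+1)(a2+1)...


2235 = 3^1 × 5^1 × 149^1
d(2235) = (1+1) × (1+1) × (1+1) = 8

8 divisors


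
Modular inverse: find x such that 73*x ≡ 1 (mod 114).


Use the extended Euclidean algorithm on (114, 73); each row r = 114*s + 73*t:
r=114, s=1, t=0
r=73, s=0, t=1
q=1: r=41, s=1, t=-1   [114*(1) + 73*(-1) = 41]
q=1: r=32, s=-1, t=2   [114*(-1) + 73*(2) = 32]
q=1: r=9, s=2, t=-3   [114*(2) + 73*(-3) = 9]
q=3: r=5, s=-7, t=11   [114*(-7) + 73*(11) = 5]
q=1: r=4, s=9, t=-14   [114*(9) + 73*(-14) = 4]
q=1: r=1, s=-16, t=25   [114*(-16) + 73*(25) = 1]
q=4: r=0, s=73, t=-114   [114*(73) + 73*(-114) = 0]
GCD = 1 with t = 25, so 73*(25) ≡ 1 (mod 114)
Inverse = 25 mod 114 = 25
Check: 73 * 25 = 1825 ≡ 1 (mod 114)

73^(-1) ≡ 25 (mod 114)


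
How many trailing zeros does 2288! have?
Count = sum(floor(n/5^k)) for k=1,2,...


floor(2288/5) = 457
floor(2288/25) = 91
floor(2288/125) = 18
floor(2288/625) = 3
Total = 569

569 trailing zeros


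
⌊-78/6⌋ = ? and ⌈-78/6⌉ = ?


-78/6 = -13.0000
floor = -13
ceil = -13

floor = -13, ceil = -13


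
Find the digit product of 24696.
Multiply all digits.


2 × 4 × 6 × 9 × 6 = 2592


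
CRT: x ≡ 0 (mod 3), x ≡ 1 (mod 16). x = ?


M = 3*16 = 48
M1 = M/3 = 16, M2 = M/16 = 3
M1^(-1) mod 3 = 1, M2^(-1) mod 16 = 11
x = 0*16*1 + 1*3*11 = 33
33 mod 48 = 33
Check: 33 mod 3 = 0 ✓, 33 mod 16 = 1 ✓

x ≡ 33 (mod 48)


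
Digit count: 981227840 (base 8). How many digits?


981227840 in base 8 = 7237054500
Number of digits = 10

10 digits (base 8)


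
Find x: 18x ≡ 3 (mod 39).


GCD(18, 39) = 3 divides 3
Divide: 6x ≡ 1 (mod 13)
x ≡ 11 (mod 13)


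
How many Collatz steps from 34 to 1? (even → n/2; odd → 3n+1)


34 → 17 → 52 → 26 → 13 → 40 → 20 → 10 → 5 → 16 → 8 → 4 → 2 → 1
Total steps = 13

13 steps


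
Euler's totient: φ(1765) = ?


1765 = 5 × 353
Prime factors: 5, 353
φ(1765) = 1765 × (1-1/5) × (1-1/353)
= 1765 × 4/5 × 352/353 = 1408

φ(1765) = 1408


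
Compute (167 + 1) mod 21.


167 + 1 = 168
168 mod 21 = 0


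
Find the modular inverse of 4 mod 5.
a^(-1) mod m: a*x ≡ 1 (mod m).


Use the extended Euclidean algorithm on (5, 4); each row r = 5*s + 4*t:
r=5, s=1, t=0
r=4, s=0, t=1
q=1: r=1, s=1, t=-1   [5*(1) + 4*(-1) = 1]
q=4: r=0, s=-4, t=5   [5*(-4) + 4*(5) = 0]
GCD = 1 with t = -1, so 4*(-1) ≡ 1 (mod 5)
Inverse = -1 mod 5 = 4
Check: 4 * 4 = 16 ≡ 1 (mod 5)

4^(-1) ≡ 4 (mod 5)


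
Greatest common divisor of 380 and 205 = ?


380 = 1 * 205 + 175
205 = 1 * 175 + 30
175 = 5 * 30 + 25
30 = 1 * 25 + 5
25 = 5 * 5 + 0
GCD = 5


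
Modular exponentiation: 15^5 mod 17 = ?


15^1 mod 17 = 15
15^2 mod 17 = 4
15^3 mod 17 = 9
15^4 mod 17 = 16
15^5 mod 17 = 2


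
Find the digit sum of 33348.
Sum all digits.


3 + 3 + 3 + 4 + 8 = 21
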